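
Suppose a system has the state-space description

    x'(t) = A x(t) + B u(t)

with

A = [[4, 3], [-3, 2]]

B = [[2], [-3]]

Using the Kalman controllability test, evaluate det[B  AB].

AB = [[-1], [-12]]
Controllability matrix C = [B  AB] = [[2, -1], [-3, -12]]
det(C) = 2·(-12) - (-1)·(-3) = -24 - 3 = -27
Since det(C) ≠ 0, rank(C) = 2 and the system is completely controllable.

-27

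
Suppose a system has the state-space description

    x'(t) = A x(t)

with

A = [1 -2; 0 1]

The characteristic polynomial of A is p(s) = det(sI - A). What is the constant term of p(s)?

For a 2×2 matrix, det(sI - A) = s^2 - (tr A)s + det A.
tr A = 2, det A = 1.
So p(s) = s^2 - 2s + 1.
The constant term is 1.

1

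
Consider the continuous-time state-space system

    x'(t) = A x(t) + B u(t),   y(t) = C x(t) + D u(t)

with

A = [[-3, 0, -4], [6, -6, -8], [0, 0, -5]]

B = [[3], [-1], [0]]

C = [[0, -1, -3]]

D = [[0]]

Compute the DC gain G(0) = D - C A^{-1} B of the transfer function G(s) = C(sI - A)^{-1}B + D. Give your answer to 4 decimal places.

G(0) = C(-A)^{-1}B + D = -C A^{-1} B + D.
det A = -90, so A^{-1} = (1/-90)·adj(A) = [[-1/3, 0, 4/15], [-1/3, -1/6, 8/15], [0, 0, -1/5]]
A^{-1} B = [-1, -5/6, 0]^T
C A^{-1} B = 5/6
G(0) = D - C A^{-1} B = 0 - (5/6) = -5/6 ≈ -0.8333

-0.8333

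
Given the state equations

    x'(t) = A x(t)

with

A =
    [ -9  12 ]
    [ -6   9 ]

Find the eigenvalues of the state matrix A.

det(sI - A) = s^2 - (tr A)s + det A, with tr A = (-9) + 9 = 0 and det A = (-9)·9 - 12·(-6) = -81 - (-72) = -9.
So p(s) = det(sI - A) = s^2 - 9.
Factor s^2 - 9: two numbers with sum 0 and product -9 are 3 and -3, so s^2 - 9 = (s - 3)(s + 3).
Hence p(s) = (s - 3) (s + 3), with roots -3, 3.
At least one eigenvalue has non-negative real part, so the system is not asymptotically stable.

-3, 3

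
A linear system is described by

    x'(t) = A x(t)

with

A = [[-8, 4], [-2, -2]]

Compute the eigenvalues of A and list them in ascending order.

-6, -4

det(sI - A) = s^2 - (tr A)s + det A, with tr A = (-8) + (-2) = -10 and det A = (-8)·(-2) - 4·(-2) = 16 - (-8) = 24.
So p(s) = det(sI - A) = s^2 + 10s + 24.
Factor s^2 + 10s + 24: two numbers with sum -10 and product 24 are -4 and -6, so s^2 + 10s + 24 = (s + 4)(s + 6).
Hence p(s) = (s + 4) (s + 6), with roots -6, -4.
All eigenvalues have negative real part, so the system is asymptotically stable.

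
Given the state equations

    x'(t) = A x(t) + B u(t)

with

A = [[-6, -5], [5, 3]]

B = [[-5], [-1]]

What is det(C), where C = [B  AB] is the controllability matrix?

175

AB = [[35], [-28]]
Controllability matrix C = [B  AB] = [[-5, 35], [-1, -28]]
det(C) = (-5)·(-28) - 35·(-1) = 140 - (-35) = 175
Since det(C) ≠ 0, rank(C) = 2 and the system is completely controllable.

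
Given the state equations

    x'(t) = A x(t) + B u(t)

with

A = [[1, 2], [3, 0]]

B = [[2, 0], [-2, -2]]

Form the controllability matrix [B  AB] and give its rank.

2

AB = [[-2, -4], [6, 0]]
Controllability matrix C = [B  AB] = [[2, 0, -2, -4], [-2, -2, 6, 0]]
Take the 2×2 submatrix of C formed by columns 1, 2: [[2, 0], [-2, -2]]. Its determinant is 2·(-2) - 0·(-2) = -4 - 0 = -4 ≠ 0.
So rank(C) ≥ 2; since C has 2 rows, rank(C) = 2.
rank(C) = 2 = n, so the pair (A, B) is completely controllable.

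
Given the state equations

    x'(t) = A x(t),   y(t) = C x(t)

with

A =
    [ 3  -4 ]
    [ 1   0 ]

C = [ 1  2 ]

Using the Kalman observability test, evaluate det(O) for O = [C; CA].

-14

CA = [[5, -4]]
Observability matrix O = [C; CA] = [[1, 2], [5, -4]]
det(O) = 1·(-4) - 2·5 = -4 - 10 = -14
Since det(O) ≠ 0, rank(O) = 2 and the system is completely observable.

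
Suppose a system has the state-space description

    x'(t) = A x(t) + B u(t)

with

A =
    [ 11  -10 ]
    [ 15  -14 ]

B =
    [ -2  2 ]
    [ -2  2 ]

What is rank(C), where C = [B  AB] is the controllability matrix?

AB = [[-2, 2], [-2, 2]]
Controllability matrix C = [B  AB] = [[-2, 2, -2, 2], [-2, 2, -2, 2]]
Every column of C is a scalar multiple of column 1 = [-2, -2] (multipliers 1, -1, 1, -1), so the columns span a one-dimensional space.
C ≠ 0, hence rank(C) = 1.
rank(C) = 1 < n = 2, so the pair (A, B) is not completely controllable.

1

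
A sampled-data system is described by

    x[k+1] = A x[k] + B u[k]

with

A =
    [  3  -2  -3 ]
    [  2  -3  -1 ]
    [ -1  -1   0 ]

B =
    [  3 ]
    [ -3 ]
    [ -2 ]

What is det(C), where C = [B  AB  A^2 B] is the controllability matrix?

-2968

AB = [[21], [17], [0]]
A^2B = [[29], [-9], [-38]]
Controllability matrix C = [B  AB  A^2B] = [[3, 21, 29], [-3, 17, -9], [-2, 0, -38]]
Expanding along the first row, det(C) = 3·(17·(-38) - (-9)·0) - 21·((-3)·(-38) - (-9)·(-2)) + 29·((-3)·0 - 17·(-2)) = 3·(-646) - 21·96 + 29·34 = -2968
Since det(C) ≠ 0, rank(C) = 3 and the system is completely controllable.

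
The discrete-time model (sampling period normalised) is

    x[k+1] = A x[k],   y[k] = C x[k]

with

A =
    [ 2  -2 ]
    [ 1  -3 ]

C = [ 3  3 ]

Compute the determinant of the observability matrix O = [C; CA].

CA = [[9, -15]]
Observability matrix O = [C; CA] = [[3, 3], [9, -15]]
det(O) = 3·(-15) - 3·9 = -45 - 27 = -72
Since det(O) ≠ 0, rank(O) = 2 and the system is completely observable.

-72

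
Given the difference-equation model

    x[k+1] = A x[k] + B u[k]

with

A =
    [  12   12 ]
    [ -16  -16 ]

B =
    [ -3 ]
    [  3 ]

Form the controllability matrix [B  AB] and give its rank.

AB = [[0], [0]]
Controllability matrix C = [B  AB] = [[-3, 0], [3, 0]]
Every column of C is a scalar multiple of column 1 = [-3, 3] (multipliers 1, 0), so the columns span a one-dimensional space.
C ≠ 0, hence rank(C) = 1.
rank(C) = 1 < n = 2, so the pair (A, B) is not completely controllable.

1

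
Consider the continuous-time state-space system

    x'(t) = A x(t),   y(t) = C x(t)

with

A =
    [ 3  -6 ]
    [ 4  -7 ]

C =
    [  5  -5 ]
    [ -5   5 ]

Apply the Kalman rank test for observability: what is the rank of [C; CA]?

CA = [[-5, 5], [5, -5]]
Observability matrix O = [C; CA] = [[5, -5], [-5, 5], [-5, 5], [5, -5]]
Every row of O is a scalar multiple of row 1 = [5, -5] (multipliers 1, -1, -1, 1), so the rows span a one-dimensional space.
O ≠ 0, hence rank(O) = 1.
rank(O) = 1 < n = 2, so the pair (A, C) is not completely observable.

1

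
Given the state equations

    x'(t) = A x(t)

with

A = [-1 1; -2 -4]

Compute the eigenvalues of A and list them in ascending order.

-3, -2

det(sI - A) = s^2 - (tr A)s + det A, with tr A = (-1) + (-4) = -5 and det A = (-1)·(-4) - 1·(-2) = 4 - (-2) = 6.
So p(s) = det(sI - A) = s^2 + 5s + 6.
Factor s^2 + 5s + 6: two numbers with sum -5 and product 6 are -2 and -3, so s^2 + 5s + 6 = (s + 2)(s + 3).
Hence p(s) = (s + 2) (s + 3), with roots -3, -2.
All eigenvalues have negative real part, so the system is asymptotically stable.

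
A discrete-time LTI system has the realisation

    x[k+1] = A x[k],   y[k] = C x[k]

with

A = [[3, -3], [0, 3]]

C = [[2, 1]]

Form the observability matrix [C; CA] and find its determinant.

-12

CA = [[6, -3]]
Observability matrix O = [C; CA] = [[2, 1], [6, -3]]
det(O) = 2·(-3) - 1·6 = -6 - 6 = -12
Since det(O) ≠ 0, rank(O) = 2 and the system is completely observable.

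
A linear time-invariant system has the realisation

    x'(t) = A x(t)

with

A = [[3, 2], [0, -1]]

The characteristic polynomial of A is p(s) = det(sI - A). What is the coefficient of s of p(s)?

For a 2×2 matrix, det(sI - A) = s^2 - (tr A)s + det A.
tr A = 2, det A = -3.
So p(s) = s^2 - 2s - 3.
The coefficient of s is -2.

-2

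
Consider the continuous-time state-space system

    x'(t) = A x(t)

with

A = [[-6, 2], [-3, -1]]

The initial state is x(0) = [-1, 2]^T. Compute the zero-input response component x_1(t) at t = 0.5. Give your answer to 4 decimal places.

0.3914

det(sI - A) = s^2 - (tr A)s + det A, with tr A = (-6) + (-1) = -7 and det A = (-6)·(-1) - 2·(-3) = 6 - (-6) = 12.
So p(s) = det(sI - A) = s^2 + 7s + 12.
Factor s^2 + 7s + 12: two numbers with sum -7 and product 12 are -3 and -4, so s^2 + 7s + 12 = (s + 3)(s + 4).
Hence p(s) = (s + 3) (s + 4), with roots -4, -3.
The eigenvalues -4, -3 are distinct and real, so A is diagonalisable and x(t) = e^{At} x(0) = V diag(e^{λ_i t}) V^{-1} x(0), where the columns of V are the eigenvectors.
λ = -4: A - (-4)I = [[-2, 2], [-3, 3]]. Row 1 gives (-2)·v1 + 2·v2 = 0, so take v_1 = [1, 1]^T.
λ = -3: A - (-3)I = [[-3, 2], [-3, 2]]. Row 1 gives (-3)·v1 + 2·v2 = 0, so take v_2 = [2, 3]^T.
V = [v_1 v_2] = [[1, 2], [1, 3]] has det V = 1, so V^{-1} = adj(V)/det V = [[3, -2], [-1, 1]].
Modal coordinates z(0) = V^{-1} x(0): 3·(-1) + (-2)·2 = -7; (-1)·(-1) + 1·2 = 3; so z(0) = [-7, 3]^T.
x_1(t) = Σ_i (v_i)_1 · z_i(0) · e^{λ_i t} (row 1 of V times the modal terms).
x_1(0.5) = 1·(-7)·e^{-4·0.5} + 2·3·e^{-3·0.5} = (-7)·0.135335 + 6·0.223130 = 0.3914.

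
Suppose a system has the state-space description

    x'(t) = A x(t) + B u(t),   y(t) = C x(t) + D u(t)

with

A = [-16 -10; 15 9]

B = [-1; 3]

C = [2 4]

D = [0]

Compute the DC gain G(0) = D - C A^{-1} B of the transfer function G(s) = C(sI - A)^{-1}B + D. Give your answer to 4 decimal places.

15.0000

G(0) = C(-A)^{-1}B + D = -C A^{-1} B + D.
det A = 6, so A^{-1} = (1/6)·adj(A) = [[3/2, 5/3], [-5/2, -8/3]]
A^{-1} B = [7/2, -11/2]^T
C A^{-1} B = -15
G(0) = D - C A^{-1} B = 0 - (-15) = 15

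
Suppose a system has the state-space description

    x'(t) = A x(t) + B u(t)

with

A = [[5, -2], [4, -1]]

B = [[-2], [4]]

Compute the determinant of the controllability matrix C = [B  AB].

AB = [[-18], [-12]]
Controllability matrix C = [B  AB] = [[-2, -18], [4, -12]]
det(C) = (-2)·(-12) - (-18)·4 = 24 - (-72) = 96
Since det(C) ≠ 0, rank(C) = 2 and the system is completely controllable.

96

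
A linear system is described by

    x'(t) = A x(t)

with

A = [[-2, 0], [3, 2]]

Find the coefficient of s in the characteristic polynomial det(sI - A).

0

For a 2×2 matrix, det(sI - A) = s^2 - (tr A)s + det A.
tr A = 0, det A = -4.
So p(s) = s^2 - 4.
The coefficient of s is 0.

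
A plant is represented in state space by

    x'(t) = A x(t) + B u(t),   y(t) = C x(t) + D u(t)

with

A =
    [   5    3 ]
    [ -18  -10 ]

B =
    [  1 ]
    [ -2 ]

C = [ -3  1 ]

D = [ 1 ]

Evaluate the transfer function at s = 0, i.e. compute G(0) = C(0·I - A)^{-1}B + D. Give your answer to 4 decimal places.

-4.0000

G(0) = C(-A)^{-1}B + D = -C A^{-1} B + D.
det A = 4, so A^{-1} = (1/4)·adj(A) = [[-5/2, -3/4], [9/2, 5/4]]
A^{-1} B = [-1, 2]^T
C A^{-1} B = 5
G(0) = D - C A^{-1} B = 1 - (5) = -4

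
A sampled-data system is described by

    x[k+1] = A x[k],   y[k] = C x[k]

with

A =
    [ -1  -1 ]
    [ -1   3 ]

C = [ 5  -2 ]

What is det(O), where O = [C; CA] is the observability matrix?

CA = [[-3, -11]]
Observability matrix O = [C; CA] = [[5, -2], [-3, -11]]
det(O) = 5·(-11) - (-2)·(-3) = -55 - 6 = -61
Since det(O) ≠ 0, rank(O) = 2 and the system is completely observable.

-61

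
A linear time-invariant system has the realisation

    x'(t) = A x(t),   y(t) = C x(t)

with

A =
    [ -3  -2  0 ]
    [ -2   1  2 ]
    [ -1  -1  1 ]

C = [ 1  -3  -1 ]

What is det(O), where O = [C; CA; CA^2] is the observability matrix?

CA = [[4, -4, -7]]
CA^2 = [[3, -5, -15]]
Observability matrix O = [C; CA; CA^2] = [[1, -3, -1], [4, -4, -7], [3, -5, -15]]
Expanding along the first row, det(O) = 1·((-4)·(-15) - (-7)·(-5)) - (-3)·(4·(-15) - (-7)·3) + (-1)·(4·(-5) - (-4)·3) = 1·25 - (-3)·(-39) + (-1)·(-8) = -84
Since det(O) ≠ 0, rank(O) = 3 and the system is completely observable.

-84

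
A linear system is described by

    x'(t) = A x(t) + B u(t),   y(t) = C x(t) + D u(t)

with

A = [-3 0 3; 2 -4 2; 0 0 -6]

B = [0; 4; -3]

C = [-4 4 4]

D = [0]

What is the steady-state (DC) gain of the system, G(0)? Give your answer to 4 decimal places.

G(0) = C(-A)^{-1}B + D = -C A^{-1} B + D.
det A = -72, so A^{-1} = (1/-72)·adj(A) = [[-1/3, 0, -1/6], [-1/6, -1/4, -1/6], [0, 0, -1/6]]
A^{-1} B = [1/2, -1/2, 1/2]^T
C A^{-1} B = -2
G(0) = D - C A^{-1} B = 0 - (-2) = 2

2.0000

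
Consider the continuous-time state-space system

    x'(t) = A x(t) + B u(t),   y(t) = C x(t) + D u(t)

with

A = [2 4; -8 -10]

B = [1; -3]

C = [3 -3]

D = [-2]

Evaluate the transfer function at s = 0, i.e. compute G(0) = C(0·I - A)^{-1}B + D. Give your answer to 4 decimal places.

-2.0000

G(0) = C(-A)^{-1}B + D = -C A^{-1} B + D.
det A = 12, so A^{-1} = (1/12)·adj(A) = [[-5/6, -1/3], [2/3, 1/6]]
A^{-1} B = [1/6, 1/6]^T
C A^{-1} B = 0
G(0) = D - C A^{-1} B = -2 - (0) = -2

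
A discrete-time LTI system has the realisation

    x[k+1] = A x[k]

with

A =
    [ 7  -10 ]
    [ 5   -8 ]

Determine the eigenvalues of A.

det(zI - A) = z^2 - (tr A)z + det A, with tr A = 7 + (-8) = -1 and det A = 7·(-8) - (-10)·5 = -56 - (-50) = -6.
So p(z) = det(zI - A) = z^2 + z - 6.
Factor z^2 + z - 6: two numbers with sum -1 and product -6 are 2 and -3, so z^2 + z - 6 = (z - 2)(z + 3).
Hence p(z) = (z - 2) (z + 3), with roots -3, 2.

-3, 2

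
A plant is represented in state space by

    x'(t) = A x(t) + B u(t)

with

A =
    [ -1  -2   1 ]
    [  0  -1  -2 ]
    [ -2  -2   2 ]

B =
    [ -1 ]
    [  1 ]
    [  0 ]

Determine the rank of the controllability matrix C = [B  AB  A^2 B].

3

AB = [[-1], [-1], [0]]
A^2B = [[3], [1], [4]]
Controllability matrix C = [B  AB  A^2B] = [[-1, -1, 3], [1, -1, 1], [0, 0, 4]]
det(C) = (-1)·((-1)·4 - 1·0) - (-1)·(1·4 - 1·0) + 3·(1·0 - (-1)·0) = (-1)·(-4) - (-1)·4 + 3·0 = 8 ≠ 0, so rank(C) = 3.
rank(C) = 3 = n, so the pair (A, B) is completely controllable.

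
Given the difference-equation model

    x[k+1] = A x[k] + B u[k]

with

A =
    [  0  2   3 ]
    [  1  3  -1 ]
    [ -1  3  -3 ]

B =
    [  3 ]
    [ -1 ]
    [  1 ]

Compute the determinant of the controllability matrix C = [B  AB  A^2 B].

-140

AB = [[1], [-1], [-9]]
A^2B = [[-29], [7], [23]]
Controllability matrix C = [B  AB  A^2B] = [[3, 1, -29], [-1, -1, 7], [1, -9, 23]]
Expanding along the first row, det(C) = 3·((-1)·23 - 7·(-9)) - 1·((-1)·23 - 7·1) + (-29)·((-1)·(-9) - (-1)·1) = 3·40 - 1·(-30) + (-29)·10 = -140
Since det(C) ≠ 0, rank(C) = 3 and the system is completely controllable.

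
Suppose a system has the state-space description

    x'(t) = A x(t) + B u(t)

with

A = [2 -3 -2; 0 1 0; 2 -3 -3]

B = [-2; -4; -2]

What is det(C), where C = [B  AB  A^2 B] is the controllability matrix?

-864

AB = [[12], [-4], [14]]
A^2B = [[8], [-4], [-6]]
Controllability matrix C = [B  AB  A^2B] = [[-2, 12, 8], [-4, -4, -4], [-2, 14, -6]]
Expanding along the first row, det(C) = (-2)·((-4)·(-6) - (-4)·14) - 12·((-4)·(-6) - (-4)·(-2)) + 8·((-4)·14 - (-4)·(-2)) = (-2)·80 - 12·16 + 8·(-64) = -864
Since det(C) ≠ 0, rank(C) = 3 and the system is completely controllable.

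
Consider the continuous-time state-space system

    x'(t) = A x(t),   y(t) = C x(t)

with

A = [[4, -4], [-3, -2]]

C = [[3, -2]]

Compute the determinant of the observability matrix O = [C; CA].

CA = [[18, -8]]
Observability matrix O = [C; CA] = [[3, -2], [18, -8]]
det(O) = 3·(-8) - (-2)·18 = -24 - (-36) = 12
Since det(O) ≠ 0, rank(O) = 2 and the system is completely observable.

12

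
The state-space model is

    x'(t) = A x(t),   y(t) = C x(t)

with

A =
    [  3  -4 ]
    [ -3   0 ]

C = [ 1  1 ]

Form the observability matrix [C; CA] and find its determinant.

CA = [[0, -4]]
Observability matrix O = [C; CA] = [[1, 1], [0, -4]]
det(O) = 1·(-4) - 1·0 = -4 - 0 = -4
Since det(O) ≠ 0, rank(O) = 2 and the system is completely observable.

-4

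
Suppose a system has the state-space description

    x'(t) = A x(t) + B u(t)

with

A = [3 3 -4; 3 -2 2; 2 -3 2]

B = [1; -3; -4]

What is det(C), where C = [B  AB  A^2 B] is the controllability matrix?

AB = [[10], [1], [3]]
A^2B = [[21], [34], [23]]
Controllability matrix C = [B  AB  A^2B] = [[1, 10, 21], [-3, 1, 34], [-4, 3, 23]]
Expanding along the first row, det(C) = 1·(1·23 - 34·3) - 10·((-3)·23 - 34·(-4)) + 21·((-3)·3 - 1·(-4)) = 1·(-79) - 10·67 + 21·(-5) = -854
Since det(C) ≠ 0, rank(C) = 3 and the system is completely controllable.

-854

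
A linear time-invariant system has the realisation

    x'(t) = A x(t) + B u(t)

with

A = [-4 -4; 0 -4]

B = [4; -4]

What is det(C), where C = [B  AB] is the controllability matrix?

AB = [[0], [16]]
Controllability matrix C = [B  AB] = [[4, 0], [-4, 16]]
det(C) = 4·16 - 0·(-4) = 64 - 0 = 64
Since det(C) ≠ 0, rank(C) = 2 and the system is completely controllable.

64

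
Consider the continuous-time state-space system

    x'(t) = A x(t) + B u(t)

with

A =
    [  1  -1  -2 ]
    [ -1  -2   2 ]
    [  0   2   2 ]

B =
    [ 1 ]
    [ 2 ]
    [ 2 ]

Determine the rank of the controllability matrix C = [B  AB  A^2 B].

3

AB = [[-5], [-1], [8]]
A^2B = [[-20], [23], [14]]
Controllability matrix C = [B  AB  A^2B] = [[1, -5, -20], [2, -1, 23], [2, 8, 14]]
det(C) = 1·((-1)·14 - 23·8) - (-5)·(2·14 - 23·2) + (-20)·(2·8 - (-1)·2) = 1·(-198) - (-5)·(-18) + (-20)·18 = -648 ≠ 0, so rank(C) = 3.
rank(C) = 3 = n, so the pair (A, B) is completely controllable.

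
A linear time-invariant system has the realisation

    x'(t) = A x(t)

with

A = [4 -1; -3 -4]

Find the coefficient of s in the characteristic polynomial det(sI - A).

For a 2×2 matrix, det(sI - A) = s^2 - (tr A)s + det A.
tr A = 0, det A = -19.
So p(s) = s^2 - 19.
The coefficient of s is 0.

0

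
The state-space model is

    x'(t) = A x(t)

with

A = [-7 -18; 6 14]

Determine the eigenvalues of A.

2, 5

det(sI - A) = s^2 - (tr A)s + det A, with tr A = (-7) + 14 = 7 and det A = (-7)·14 - (-18)·6 = -98 - (-108) = 10.
So p(s) = det(sI - A) = s^2 - 7s + 10.
Factor s^2 - 7s + 10: two numbers with sum 7 and product 10 are 5 and 2, so s^2 - 7s + 10 = (s - 5)(s - 2).
Hence p(s) = (s - 5) (s - 2), with roots 2, 5.
At least one eigenvalue has non-negative real part, so the system is not asymptotically stable.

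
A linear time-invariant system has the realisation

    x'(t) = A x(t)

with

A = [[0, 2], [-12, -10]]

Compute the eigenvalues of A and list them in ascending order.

det(sI - A) = s^2 - (tr A)s + det A, with tr A = 0 + (-10) = -10 and det A = 0·(-10) - 2·(-12) = 0 - (-24) = 24.
So p(s) = det(sI - A) = s^2 + 10s + 24.
Factor s^2 + 10s + 24: two numbers with sum -10 and product 24 are -4 and -6, so s^2 + 10s + 24 = (s + 4)(s + 6).
Hence p(s) = (s + 4) (s + 6), with roots -6, -4.
All eigenvalues have negative real part, so the system is asymptotically stable.

-6, -4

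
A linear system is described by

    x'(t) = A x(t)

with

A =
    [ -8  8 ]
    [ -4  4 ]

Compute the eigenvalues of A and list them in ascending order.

det(sI - A) = s^2 - (tr A)s + det A, with tr A = (-8) + 4 = -4 and det A = (-8)·4 - 8·(-4) = -32 - (-32) = 0.
So p(s) = det(sI - A) = s^2 + 4s.
Factor s^2 + 4s: two numbers with sum -4 and product 0 are 0 and -4, so s^2 + 4s = s(s + 4).
Hence p(s) = s (s + 4), with roots -4, 0.
At least one eigenvalue has non-negative real part, so the system is not asymptotically stable.

-4, 0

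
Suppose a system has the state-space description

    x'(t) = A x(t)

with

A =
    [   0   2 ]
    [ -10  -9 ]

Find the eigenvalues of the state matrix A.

det(sI - A) = s^2 - (tr A)s + det A, with tr A = 0 + (-9) = -9 and det A = 0·(-9) - 2·(-10) = 0 - (-20) = 20.
So p(s) = det(sI - A) = s^2 + 9s + 20.
Factor s^2 + 9s + 20: two numbers with sum -9 and product 20 are -4 and -5, so s^2 + 9s + 20 = (s + 4)(s + 5).
Hence p(s) = (s + 4) (s + 5), with roots -5, -4.
All eigenvalues have negative real part, so the system is asymptotically stable.

-5, -4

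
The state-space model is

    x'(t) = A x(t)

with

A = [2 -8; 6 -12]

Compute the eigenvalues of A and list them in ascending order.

det(sI - A) = s^2 - (tr A)s + det A, with tr A = 2 + (-12) = -10 and det A = 2·(-12) - (-8)·6 = -24 - (-48) = 24.
So p(s) = det(sI - A) = s^2 + 10s + 24.
Factor s^2 + 10s + 24: two numbers with sum -10 and product 24 are -4 and -6, so s^2 + 10s + 24 = (s + 4)(s + 6).
Hence p(s) = (s + 4) (s + 6), with roots -6, -4.
All eigenvalues have negative real part, so the system is asymptotically stable.

-6, -4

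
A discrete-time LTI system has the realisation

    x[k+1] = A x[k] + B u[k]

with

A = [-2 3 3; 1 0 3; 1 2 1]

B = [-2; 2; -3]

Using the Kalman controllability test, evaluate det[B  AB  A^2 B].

AB = [[1], [-11], [-1]]
A^2B = [[-38], [-2], [-22]]
Controllability matrix C = [B  AB  A^2B] = [[-2, 1, -38], [2, -11, -2], [-3, -1, -22]]
Expanding along the first row, det(C) = (-2)·((-11)·(-22) - (-2)·(-1)) - 1·(2·(-22) - (-2)·(-3)) + (-38)·(2·(-1) - (-11)·(-3)) = (-2)·240 - 1·(-50) + (-38)·(-35) = 900
Since det(C) ≠ 0, rank(C) = 3 and the system is completely controllable.

900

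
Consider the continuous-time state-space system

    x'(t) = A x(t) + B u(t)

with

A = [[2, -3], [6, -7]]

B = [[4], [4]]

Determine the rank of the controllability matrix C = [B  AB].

AB = [[-4], [-4]]
Controllability matrix C = [B  AB] = [[4, -4], [4, -4]]
Every column of C is a scalar multiple of column 1 = [4, 4] (multipliers 1, -1), so the columns span a one-dimensional space.
C ≠ 0, hence rank(C) = 1.
rank(C) = 1 < n = 2, so the pair (A, B) is not completely controllable.

1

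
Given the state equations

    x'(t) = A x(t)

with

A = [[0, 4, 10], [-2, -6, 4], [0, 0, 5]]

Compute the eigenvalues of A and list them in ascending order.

det(sI - A) = s^3 - (tr A)s^2 + (M11 + M22 + M33)s - det A, where Mii is the 2×2 principal minor of A obtained by deleting row i and column i.
tr A = 0 + (-6) + 5 = -1; M11 = (-6)·5 - 4·0 = -30 - 0 = -30; M22 = 0·5 - 10·0 = 0 - 0 = 0; M33 = 0·(-6) - 4·(-2) = 0 - (-8) = 8; sum of minors = -22.
det A = 0·((-6)·5 - 4·0) - 4·((-2)·5 - 4·0) + 10·((-2)·0 - (-6)·0) = 0·(-30) - 4·(-10) + 10·0 = 40.
So p(s) = det(sI - A) = s^3 + s^2 - 22s - 40.
Rational-root test: any integer root divides -40. Testing small divisors, s = -2 works: p(-2) = -8 + 4 + 44 + (-40) = 0, so (s + 2) is a factor.
Dividing, p(s) = (s + 2)(s^2 - s - 20).
Factor s^2 - s - 20: two numbers with sum 1 and product -20 are 5 and -4, so s^2 - s - 20 = (s - 5)(s + 4).
Hence p(s) = (s - 5) (s + 2) (s + 4), with roots -4, -2, 5.
At least one eigenvalue has non-negative real part, so the system is not asymptotically stable.

-4, -2, 5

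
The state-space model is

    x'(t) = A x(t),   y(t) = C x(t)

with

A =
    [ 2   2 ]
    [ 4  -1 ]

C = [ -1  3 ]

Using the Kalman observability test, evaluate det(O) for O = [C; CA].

CA = [[10, -5]]
Observability matrix O = [C; CA] = [[-1, 3], [10, -5]]
det(O) = (-1)·(-5) - 3·10 = 5 - 30 = -25
Since det(O) ≠ 0, rank(O) = 2 and the system is completely observable.

-25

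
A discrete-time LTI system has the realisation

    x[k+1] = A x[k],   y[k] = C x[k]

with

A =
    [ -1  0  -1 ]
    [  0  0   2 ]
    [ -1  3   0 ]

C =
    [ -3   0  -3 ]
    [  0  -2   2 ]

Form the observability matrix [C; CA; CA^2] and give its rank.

CA = [[6, -9, 3], [-2, 6, -4]]
CA^2 = [[-9, 9, -24], [6, -12, 14]]
Observability matrix O = [C; CA; CA^2] = [[-3, 0, -3], [0, -2, 2], [6, -9, 3], [-2, 6, -4], [-9, 9, -24], [6, -12, 14]]
Take the 3×3 submatrix of O formed by rows 1, 2, 3: [[-3, 0, -3], [0, -2, 2], [6, -9, 3]]. Its determinant is (-3)·((-2)·3 - 2·(-9)) - 0·(0·3 - 2·6) + (-3)·(0·(-9) - (-2)·6) = (-3)·12 - 0·(-12) + (-3)·12 = -72 ≠ 0.
So rank(O) ≥ 3; since O has 3 columns, rank(O) = 3.
rank(O) = 3 = n, so the pair (A, C) is completely observable.

3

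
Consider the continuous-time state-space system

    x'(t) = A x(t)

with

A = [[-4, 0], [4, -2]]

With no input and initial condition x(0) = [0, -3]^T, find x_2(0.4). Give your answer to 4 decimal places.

-1.3480

det(sI - A) = s^2 - (tr A)s + det A, with tr A = (-4) + (-2) = -6 and det A = (-4)·(-2) - 0·4 = 8 - 0 = 8.
So p(s) = det(sI - A) = s^2 + 6s + 8.
Factor s^2 + 6s + 8: two numbers with sum -6 and product 8 are -2 and -4, so s^2 + 6s + 8 = (s + 2)(s + 4).
Hence p(s) = (s + 2) (s + 4), with roots -4, -2.
The eigenvalues -4, -2 are distinct and real, so A is diagonalisable and x(t) = e^{At} x(0) = V diag(e^{λ_i t}) V^{-1} x(0), where the columns of V are the eigenvectors.
λ = -4: A - (-4)I = [[0, 0], [4, 2]]. Row 2 gives 4·v1 + 2·v2 = 0, so take v_1 = [1, -2]^T.
λ = -2: A - (-2)I = [[-2, 0], [4, 0]]. Row 1 gives (-2)·v1 + 0·v2 = 0, so take v_2 = [0, 1]^T.
V = [v_1 v_2] = [[1, 0], [-2, 1]] has det V = 1, so V^{-1} = adj(V)/det V = [[1, 0], [2, 1]].
Modal coordinates z(0) = V^{-1} x(0): 1·0 + 0·(-3) = 0; 2·0 + 1·(-3) = -3; so z(0) = [0, -3]^T.
x_2(t) = Σ_i (v_i)_2 · z_i(0) · e^{λ_i t} (row 2 of V times the modal terms).
x_2(0.4) = (-2)·0·e^{-4·0.4} + 1·(-3)·e^{-2·0.4} = 0·0.201897 + (-3)·0.449329 = -1.3480.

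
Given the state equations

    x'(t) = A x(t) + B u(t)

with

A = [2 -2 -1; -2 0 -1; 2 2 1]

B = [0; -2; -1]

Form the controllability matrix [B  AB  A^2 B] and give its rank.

3

AB = [[5], [1], [-5]]
A^2B = [[13], [-5], [7]]
Controllability matrix C = [B  AB  A^2B] = [[0, 5, 13], [-2, 1, -5], [-1, -5, 7]]
det(C) = 0·(1·7 - (-5)·(-5)) - 5·((-2)·7 - (-5)·(-1)) + 13·((-2)·(-5) - 1·(-1)) = 0·(-18) - 5·(-19) + 13·11 = 238 ≠ 0, so rank(C) = 3.
rank(C) = 3 = n, so the pair (A, B) is completely controllable.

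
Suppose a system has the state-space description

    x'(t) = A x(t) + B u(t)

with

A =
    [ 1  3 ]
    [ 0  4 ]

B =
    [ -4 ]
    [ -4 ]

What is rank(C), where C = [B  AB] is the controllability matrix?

AB = [[-16], [-16]]
Controllability matrix C = [B  AB] = [[-4, -16], [-4, -16]]
Every column of C is a scalar multiple of column 1 = [-4, -4] (multipliers 1, 4), so the columns span a one-dimensional space.
C ≠ 0, hence rank(C) = 1.
rank(C) = 1 < n = 2, so the pair (A, B) is not completely controllable.

1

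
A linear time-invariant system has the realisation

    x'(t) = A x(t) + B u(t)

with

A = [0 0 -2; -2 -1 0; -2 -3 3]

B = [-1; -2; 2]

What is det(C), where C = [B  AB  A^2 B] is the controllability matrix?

576

AB = [[-4], [4], [14]]
A^2B = [[-28], [4], [38]]
Controllability matrix C = [B  AB  A^2B] = [[-1, -4, -28], [-2, 4, 4], [2, 14, 38]]
Expanding along the first row, det(C) = (-1)·(4·38 - 4·14) - (-4)·((-2)·38 - 4·2) + (-28)·((-2)·14 - 4·2) = (-1)·96 - (-4)·(-84) + (-28)·(-36) = 576
Since det(C) ≠ 0, rank(C) = 3 and the system is completely controllable.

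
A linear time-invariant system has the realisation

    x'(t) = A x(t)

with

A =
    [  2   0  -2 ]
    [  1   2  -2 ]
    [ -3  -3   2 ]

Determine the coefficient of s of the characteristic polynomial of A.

Expand det(sI - A) for the 3×3 matrix.
p(s) = s^3 - 6s^2 + 10.
(Check: constant term = det(-A) = (-1)^3 det A = 10; coefficient of s^2 = -tr A = -6.)
The coefficient of s is 0.

0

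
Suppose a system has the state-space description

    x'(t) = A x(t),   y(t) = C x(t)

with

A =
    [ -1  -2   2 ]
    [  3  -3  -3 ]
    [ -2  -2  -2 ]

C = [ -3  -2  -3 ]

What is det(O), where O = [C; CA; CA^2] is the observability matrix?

CA = [[3, 18, 6]]
CA^2 = [[39, -72, -60]]
Observability matrix O = [C; CA; CA^2] = [[-3, -2, -3], [3, 18, 6], [39, -72, -60]]
Expanding along the first row, det(O) = (-3)·(18·(-60) - 6·(-72)) - (-2)·(3·(-60) - 6·39) + (-3)·(3·(-72) - 18·39) = (-3)·(-648) - (-2)·(-414) + (-3)·(-918) = 3870
Since det(O) ≠ 0, rank(O) = 3 and the system is completely observable.

3870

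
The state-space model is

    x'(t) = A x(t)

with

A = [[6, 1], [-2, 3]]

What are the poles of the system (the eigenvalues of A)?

4, 5

det(sI - A) = s^2 - (tr A)s + det A, with tr A = 6 + 3 = 9 and det A = 6·3 - 1·(-2) = 18 - (-2) = 20.
So p(s) = det(sI - A) = s^2 - 9s + 20.
Factor s^2 - 9s + 20: two numbers with sum 9 and product 20 are 5 and 4, so s^2 - 9s + 20 = (s - 5)(s - 4).
Hence p(s) = (s - 5) (s - 4), with roots 4, 5.
At least one eigenvalue has non-negative real part, so the system is not asymptotically stable.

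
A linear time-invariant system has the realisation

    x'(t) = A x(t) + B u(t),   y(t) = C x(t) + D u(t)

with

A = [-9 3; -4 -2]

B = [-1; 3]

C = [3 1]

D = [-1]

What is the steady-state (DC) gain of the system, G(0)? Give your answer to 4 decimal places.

0.7333

G(0) = C(-A)^{-1}B + D = -C A^{-1} B + D.
det A = 30, so A^{-1} = (1/30)·adj(A) = [[-1/15, -1/10], [2/15, -3/10]]
A^{-1} B = [-7/30, -31/30]^T
C A^{-1} B = -26/15
G(0) = D - C A^{-1} B = -1 - (-26/15) = 11/15 ≈ 0.7333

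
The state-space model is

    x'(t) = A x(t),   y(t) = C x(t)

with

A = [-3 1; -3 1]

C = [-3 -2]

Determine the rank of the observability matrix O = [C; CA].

CA = [[15, -5]]
Observability matrix O = [C; CA] = [[-3, -2], [15, -5]]
det(O) = (-3)·(-5) - (-2)·15 = 15 - (-30) = 45 ≠ 0, so rank(O) = 2.
rank(O) = 2 = n, so the pair (A, C) is completely observable.

2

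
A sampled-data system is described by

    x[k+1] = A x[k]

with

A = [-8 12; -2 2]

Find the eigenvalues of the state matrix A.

-4, -2

det(zI - A) = z^2 - (tr A)z + det A, with tr A = (-8) + 2 = -6 and det A = (-8)·2 - 12·(-2) = -16 - (-24) = 8.
So p(z) = det(zI - A) = z^2 + 6z + 8.
Factor z^2 + 6z + 8: two numbers with sum -6 and product 8 are -2 and -4, so z^2 + 6z + 8 = (z + 2)(z + 4).
Hence p(z) = (z + 2) (z + 4), with roots -4, -2.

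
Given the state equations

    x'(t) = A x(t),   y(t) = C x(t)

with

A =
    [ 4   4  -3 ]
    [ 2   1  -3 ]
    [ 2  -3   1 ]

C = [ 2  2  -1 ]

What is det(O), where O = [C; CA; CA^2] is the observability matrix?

CA = [[10, 13, -13]]
CA^2 = [[40, 92, -82]]
Observability matrix O = [C; CA; CA^2] = [[2, 2, -1], [10, 13, -13], [40, 92, -82]]
Expanding along the first row, det(O) = 2·(13·(-82) - (-13)·92) - 2·(10·(-82) - (-13)·40) + (-1)·(10·92 - 13·40) = 2·130 - 2·(-300) + (-1)·400 = 460
Since det(O) ≠ 0, rank(O) = 3 and the system is completely observable.

460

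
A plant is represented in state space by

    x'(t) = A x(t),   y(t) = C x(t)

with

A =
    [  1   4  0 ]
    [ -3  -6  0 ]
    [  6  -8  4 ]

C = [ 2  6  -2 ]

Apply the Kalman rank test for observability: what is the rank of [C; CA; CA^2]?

2

CA = [[-28, -12, -8]]
CA^2 = [[-40, 24, -32]]
Observability matrix O = [C; CA; CA^2] = [[2, 6, -2], [-28, -12, -8], [-40, 24, -32]]
The columns c1, c2, c3 of O are linearly dependent: -c1 + c2 + 2·c3 = 0 (check each entry), so rank(O) ≤ 2.
The 2×2 minor from rows 1, 2, columns 1, 2 is 2·(-12) - 6·(-28) = -24 - (-168) = 144 ≠ 0, so rank(O) = 2.
rank(O) = 2 < n = 3, so the pair (A, C) is not completely observable.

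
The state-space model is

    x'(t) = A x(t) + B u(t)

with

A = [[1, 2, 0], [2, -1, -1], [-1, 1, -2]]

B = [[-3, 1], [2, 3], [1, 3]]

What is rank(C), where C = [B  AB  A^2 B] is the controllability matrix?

AB = [[1, 7], [-9, -4], [3, -4]]
A^2B = [[-17, -1], [8, 22], [-16, -3]]
Controllability matrix C = [B  AB  A^2B] = [[-3, 1, 1, 7, -17, -1], [2, 3, -9, -4, 8, 22], [1, 3, 3, -4, -16, -3]]
Take the 3×3 submatrix of C formed by columns 1, 2, 3: [[-3, 1, 1], [2, 3, -9], [1, 3, 3]]. Its determinant is (-3)·(3·3 - (-9)·3) - 1·(2·3 - (-9)·1) + 1·(2·3 - 3·1) = (-3)·36 - 1·15 + 1·3 = -120 ≠ 0.
So rank(C) ≥ 3; since C has 3 rows, rank(C) = 3.
rank(C) = 3 = n, so the pair (A, B) is completely controllable.

3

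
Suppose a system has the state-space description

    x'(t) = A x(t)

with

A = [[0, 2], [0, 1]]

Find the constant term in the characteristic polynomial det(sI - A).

0

For a 2×2 matrix, det(sI - A) = s^2 - (tr A)s + det A.
tr A = 1, det A = 0.
So p(s) = s^2 - s.
The constant term is 0.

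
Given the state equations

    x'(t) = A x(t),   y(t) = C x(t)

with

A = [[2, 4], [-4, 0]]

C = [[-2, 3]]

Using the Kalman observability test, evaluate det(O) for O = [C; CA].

64

CA = [[-16, -8]]
Observability matrix O = [C; CA] = [[-2, 3], [-16, -8]]
det(O) = (-2)·(-8) - 3·(-16) = 16 - (-48) = 64
Since det(O) ≠ 0, rank(O) = 2 and the system is completely observable.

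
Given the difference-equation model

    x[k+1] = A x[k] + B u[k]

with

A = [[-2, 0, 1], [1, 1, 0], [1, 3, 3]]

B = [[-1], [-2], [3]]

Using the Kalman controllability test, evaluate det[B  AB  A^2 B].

AB = [[5], [-3], [2]]
A^2B = [[-8], [2], [2]]
Controllability matrix C = [B  AB  A^2B] = [[-1, 5, -8], [-2, -3, 2], [3, 2, 2]]
Expanding along the first row, det(C) = (-1)·((-3)·2 - 2·2) - 5·((-2)·2 - 2·3) + (-8)·((-2)·2 - (-3)·3) = (-1)·(-10) - 5·(-10) + (-8)·5 = 20
Since det(C) ≠ 0, rank(C) = 3 and the system is completely controllable.

20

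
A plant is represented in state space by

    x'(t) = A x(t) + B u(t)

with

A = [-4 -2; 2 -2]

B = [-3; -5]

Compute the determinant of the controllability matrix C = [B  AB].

98

AB = [[22], [4]]
Controllability matrix C = [B  AB] = [[-3, 22], [-5, 4]]
det(C) = (-3)·4 - 22·(-5) = -12 - (-110) = 98
Since det(C) ≠ 0, rank(C) = 2 and the system is completely controllable.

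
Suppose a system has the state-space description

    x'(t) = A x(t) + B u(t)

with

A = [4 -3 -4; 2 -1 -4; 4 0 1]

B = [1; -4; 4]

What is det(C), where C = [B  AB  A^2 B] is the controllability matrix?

80

AB = [[0], [-10], [8]]
A^2B = [[-2], [-22], [8]]
Controllability matrix C = [B  AB  A^2B] = [[1, 0, -2], [-4, -10, -22], [4, 8, 8]]
Expanding along the first row, det(C) = 1·((-10)·8 - (-22)·8) - 0·((-4)·8 - (-22)·4) + (-2)·((-4)·8 - (-10)·4) = 1·96 - 0·56 + (-2)·8 = 80
Since det(C) ≠ 0, rank(C) = 3 and the system is completely controllable.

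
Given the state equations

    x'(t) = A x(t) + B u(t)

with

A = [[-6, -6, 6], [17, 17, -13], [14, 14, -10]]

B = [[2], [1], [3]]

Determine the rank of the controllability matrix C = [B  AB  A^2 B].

2

AB = [[0], [12], [12]]
A^2B = [[0], [48], [48]]
Controllability matrix C = [B  AB  A^2B] = [[2, 0, 0], [1, 12, 48], [3, 12, 48]]
The rows r1, r2, r3 of C are linearly dependent: -r1 - r2 + r3 = 0 (check each entry), so rank(C) ≤ 2.
The 2×2 minor from rows 1, 2, columns 1, 2 is 2·12 - 0·1 = 24 - 0 = 24 ≠ 0, so rank(C) = 2.
rank(C) = 2 < n = 3, so the pair (A, B) is not completely controllable.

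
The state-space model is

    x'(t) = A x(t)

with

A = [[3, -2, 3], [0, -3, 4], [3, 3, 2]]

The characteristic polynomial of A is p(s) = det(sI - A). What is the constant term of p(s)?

51

Expand det(sI - A) for the 3×3 matrix.
p(s) = s^3 - 2s^2 - 30s + 51.
(Check: constant term = det(-A) = (-1)^3 det A = 51; coefficient of s^2 = -tr A = -2.)
The constant term is 51.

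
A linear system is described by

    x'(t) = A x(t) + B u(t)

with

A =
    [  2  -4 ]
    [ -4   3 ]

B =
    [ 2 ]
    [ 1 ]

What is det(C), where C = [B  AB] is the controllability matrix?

AB = [[0], [-5]]
Controllability matrix C = [B  AB] = [[2, 0], [1, -5]]
det(C) = 2·(-5) - 0·1 = -10 - 0 = -10
Since det(C) ≠ 0, rank(C) = 2 and the system is completely controllable.

-10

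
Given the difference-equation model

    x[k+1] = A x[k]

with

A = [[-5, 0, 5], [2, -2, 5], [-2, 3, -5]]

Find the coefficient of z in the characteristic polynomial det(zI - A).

Expand det(zI - A) for the 3×3 matrix.
p(z) = z^3 + 12z^2 + 40z - 35.
(Check: constant term = det(-A) = (-1)^3 det A = -35; coefficient of z^2 = -tr A = 12.)
The coefficient of z is 40.

40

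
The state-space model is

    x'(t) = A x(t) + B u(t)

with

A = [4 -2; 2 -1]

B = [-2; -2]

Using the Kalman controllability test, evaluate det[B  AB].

-4

AB = [[-4], [-2]]
Controllability matrix C = [B  AB] = [[-2, -4], [-2, -2]]
det(C) = (-2)·(-2) - (-4)·(-2) = 4 - 8 = -4
Since det(C) ≠ 0, rank(C) = 2 and the system is completely controllable.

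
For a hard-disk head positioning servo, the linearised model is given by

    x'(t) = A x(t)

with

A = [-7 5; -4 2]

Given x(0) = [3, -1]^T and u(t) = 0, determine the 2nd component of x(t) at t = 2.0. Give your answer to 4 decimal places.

det(sI - A) = s^2 - (tr A)s + det A, with tr A = (-7) + 2 = -5 and det A = (-7)·2 - 5·(-4) = -14 - (-20) = 6.
So p(s) = det(sI - A) = s^2 + 5s + 6.
Factor s^2 + 5s + 6: two numbers with sum -5 and product 6 are -2 and -3, so s^2 + 5s + 6 = (s + 2)(s + 3).
Hence p(s) = (s + 2) (s + 3), with roots -3, -2.
The eigenvalues -3, -2 are distinct and real, so A is diagonalisable and x(t) = e^{At} x(0) = V diag(e^{λ_i t}) V^{-1} x(0), where the columns of V are the eigenvectors.
λ = -3: A - (-3)I = [[-4, 5], [-4, 5]]. Row 1 gives (-4)·v1 + 5·v2 = 0, so take v_1 = [5, 4]^T.
λ = -2: A - (-2)I = [[-5, 5], [-4, 4]]. Row 1 gives (-5)·v1 + 5·v2 = 0, so take v_2 = [1, 1]^T.
V = [v_1 v_2] = [[5, 1], [4, 1]] has det V = 1, so V^{-1} = adj(V)/det V = [[1, -1], [-4, 5]].
Modal coordinates z(0) = V^{-1} x(0): 1·3 + (-1)·(-1) = 4; (-4)·3 + 5·(-1) = -17; so z(0) = [4, -17]^T.
x_2(t) = Σ_i (v_i)_2 · z_i(0) · e^{λ_i t} (row 2 of V times the modal terms).
x_2(2.0) = 4·4·e^{-3·2.0} + 1·(-17)·e^{-2·2.0} = 16·0.002479 + (-17)·0.018316 = -0.2717.

-0.2717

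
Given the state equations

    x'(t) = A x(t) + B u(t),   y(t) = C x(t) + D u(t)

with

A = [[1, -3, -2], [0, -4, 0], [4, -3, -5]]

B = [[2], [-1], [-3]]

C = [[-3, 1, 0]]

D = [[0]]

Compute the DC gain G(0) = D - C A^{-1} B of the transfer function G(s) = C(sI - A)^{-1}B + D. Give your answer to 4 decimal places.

G(0) = C(-A)^{-1}B + D = -C A^{-1} B + D.
det A = -12, so A^{-1} = (1/-12)·adj(A) = [[-5/3, 3/4, 2/3], [0, -1/4, 0], [-4/3, 3/4, 1/3]]
A^{-1} B = [-73/12, 1/4, -53/12]^T
C A^{-1} B = 37/2
G(0) = D - C A^{-1} B = 0 - (37/2) = -37/2 ≈ -18.5000

-18.5000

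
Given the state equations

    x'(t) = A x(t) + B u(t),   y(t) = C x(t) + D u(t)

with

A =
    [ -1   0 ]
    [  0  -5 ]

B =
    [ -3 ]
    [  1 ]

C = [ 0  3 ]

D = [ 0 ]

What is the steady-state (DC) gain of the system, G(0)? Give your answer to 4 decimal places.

G(0) = C(-A)^{-1}B + D = -C A^{-1} B + D.
det A = 5, so A^{-1} = (1/5)·adj(A) = [[-1, 0], [0, -1/5]]
A^{-1} B = [3, -1/5]^T
C A^{-1} B = -3/5
G(0) = D - C A^{-1} B = 0 - (-3/5) = 3/5 ≈ 0.6000

0.6000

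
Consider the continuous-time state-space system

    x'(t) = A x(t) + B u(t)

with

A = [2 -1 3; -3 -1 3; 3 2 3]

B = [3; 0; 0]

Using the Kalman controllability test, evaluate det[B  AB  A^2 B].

-1215

AB = [[6], [-9], [9]]
A^2B = [[48], [18], [27]]
Controllability matrix C = [B  AB  A^2B] = [[3, 6, 48], [0, -9, 18], [0, 9, 27]]
Expanding along the first row, det(C) = 3·((-9)·27 - 18·9) - 6·(0·27 - 18·0) + 48·(0·9 - (-9)·0) = 3·(-405) - 6·0 + 48·0 = -1215
Since det(C) ≠ 0, rank(C) = 3 and the system is completely controllable.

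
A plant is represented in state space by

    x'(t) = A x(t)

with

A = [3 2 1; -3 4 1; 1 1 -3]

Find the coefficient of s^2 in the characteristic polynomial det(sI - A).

-4

Expand det(sI - A) for the 3×3 matrix.
p(s) = s^3 - 4s^2 - 5s + 62.
(Check: constant term = det(-A) = (-1)^3 det A = 62; coefficient of s^2 = -tr A = -4.)
The coefficient of s^2 is -4.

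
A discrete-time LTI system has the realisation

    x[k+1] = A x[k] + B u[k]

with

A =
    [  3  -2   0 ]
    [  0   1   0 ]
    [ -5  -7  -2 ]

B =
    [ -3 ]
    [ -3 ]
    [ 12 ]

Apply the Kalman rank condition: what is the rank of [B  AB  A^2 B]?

1

AB = [[-3], [-3], [12]]
A^2B = [[-3], [-3], [12]]
Controllability matrix C = [B  AB  A^2B] = [[-3, -3, -3], [-3, -3, -3], [12, 12, 12]]
Every column of C is a scalar multiple of column 1 = [-3, -3, 12] (multipliers 1, 1, 1), so the columns span a one-dimensional space.
C ≠ 0, hence rank(C) = 1.
rank(C) = 1 < n = 3, so the pair (A, B) is not completely controllable.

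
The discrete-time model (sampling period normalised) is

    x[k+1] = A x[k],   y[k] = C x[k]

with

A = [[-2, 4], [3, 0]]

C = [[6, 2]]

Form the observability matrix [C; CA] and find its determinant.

156

CA = [[-6, 24]]
Observability matrix O = [C; CA] = [[6, 2], [-6, 24]]
det(O) = 6·24 - 2·(-6) = 144 - (-12) = 156
Since det(O) ≠ 0, rank(O) = 2 and the system is completely observable.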